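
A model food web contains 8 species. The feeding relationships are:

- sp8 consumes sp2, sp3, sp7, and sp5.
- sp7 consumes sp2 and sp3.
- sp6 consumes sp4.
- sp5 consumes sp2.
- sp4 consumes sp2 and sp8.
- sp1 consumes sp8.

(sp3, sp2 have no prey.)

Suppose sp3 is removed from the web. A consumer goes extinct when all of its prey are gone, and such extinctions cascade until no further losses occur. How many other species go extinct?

0

Remove sp3.
Every predator of it retains at least one other prey: sp7 still has sp2; sp8 still has sp2, sp5, sp7.
No consumer loses all prey, so no secondary extinctions occur.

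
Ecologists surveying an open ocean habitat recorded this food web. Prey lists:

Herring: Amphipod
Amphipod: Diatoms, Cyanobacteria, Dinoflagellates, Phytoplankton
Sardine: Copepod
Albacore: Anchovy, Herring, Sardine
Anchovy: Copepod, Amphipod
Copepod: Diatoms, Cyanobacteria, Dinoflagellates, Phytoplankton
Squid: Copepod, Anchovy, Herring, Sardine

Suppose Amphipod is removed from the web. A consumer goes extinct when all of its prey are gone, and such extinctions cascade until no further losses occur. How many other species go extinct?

Remove Amphipod.
Round 1: Herring (all prey gone) → extinct.
No further losses. Total secondary extinctions: 1.

1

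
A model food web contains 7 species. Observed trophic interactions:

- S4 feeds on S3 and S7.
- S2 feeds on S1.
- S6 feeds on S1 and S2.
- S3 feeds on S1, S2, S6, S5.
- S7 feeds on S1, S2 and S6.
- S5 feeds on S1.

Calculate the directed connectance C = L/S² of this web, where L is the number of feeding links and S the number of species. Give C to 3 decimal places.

C = 0.265

The web has S = 7 species and L = 13 feeding links.
C = L / S² = 13 / 49 = 0.2653 ≈ 0.265.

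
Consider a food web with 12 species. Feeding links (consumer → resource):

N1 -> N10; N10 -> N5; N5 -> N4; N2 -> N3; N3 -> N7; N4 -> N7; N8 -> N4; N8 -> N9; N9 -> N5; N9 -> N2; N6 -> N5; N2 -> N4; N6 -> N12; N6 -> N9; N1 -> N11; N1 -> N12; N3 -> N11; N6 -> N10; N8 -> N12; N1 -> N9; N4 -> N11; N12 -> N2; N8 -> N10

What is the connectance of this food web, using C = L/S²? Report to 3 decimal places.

C = 0.160

The web has S = 12 species and L = 23 feeding links.
C = L / S² = 23 / 144 = 0.1597 ≈ 0.160.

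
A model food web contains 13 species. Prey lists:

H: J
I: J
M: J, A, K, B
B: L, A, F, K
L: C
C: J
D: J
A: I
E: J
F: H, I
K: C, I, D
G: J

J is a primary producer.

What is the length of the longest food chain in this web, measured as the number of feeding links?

4 links

One longest chain: J → I → A → B → M.
It has 5 species and 4 links.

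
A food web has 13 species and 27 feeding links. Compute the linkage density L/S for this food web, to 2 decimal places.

L/S = 2.08

There are L = 27 links among S = 13 species.
L/S = 27/13 = 2.0769 ≈ 2.08.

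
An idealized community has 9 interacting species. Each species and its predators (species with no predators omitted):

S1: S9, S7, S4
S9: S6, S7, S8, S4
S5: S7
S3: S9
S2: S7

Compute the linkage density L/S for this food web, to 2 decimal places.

There are L = 10 links among S = 9 species.
L/S = 10/9 = 1.1111 ≈ 1.11.

L/S = 1.11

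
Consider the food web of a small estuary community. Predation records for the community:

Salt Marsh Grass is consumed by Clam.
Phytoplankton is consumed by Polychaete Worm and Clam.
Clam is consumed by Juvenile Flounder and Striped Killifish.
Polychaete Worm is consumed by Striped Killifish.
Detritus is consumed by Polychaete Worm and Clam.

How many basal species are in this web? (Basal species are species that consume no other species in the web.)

Basal species (no prey listed): Phytoplankton, Detritus, Salt Marsh Grass.
Count: 3.

3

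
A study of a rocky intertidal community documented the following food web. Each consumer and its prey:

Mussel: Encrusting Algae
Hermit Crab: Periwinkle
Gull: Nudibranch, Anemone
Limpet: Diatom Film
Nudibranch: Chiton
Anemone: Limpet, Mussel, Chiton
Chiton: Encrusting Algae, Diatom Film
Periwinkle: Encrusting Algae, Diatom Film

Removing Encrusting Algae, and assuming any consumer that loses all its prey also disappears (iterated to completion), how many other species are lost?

Remove Encrusting Algae.
Round 1: Mussel (all prey gone) → extinct.
No further losses. Total secondary extinctions: 1.

1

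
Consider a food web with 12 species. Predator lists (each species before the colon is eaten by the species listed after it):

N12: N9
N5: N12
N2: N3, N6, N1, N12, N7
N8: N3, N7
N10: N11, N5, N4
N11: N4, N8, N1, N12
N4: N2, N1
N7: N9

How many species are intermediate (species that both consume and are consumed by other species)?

7

Intermediate species (has both prey and predators): N11, N5, N4, N8, N2, N12, N7.
Count: 7.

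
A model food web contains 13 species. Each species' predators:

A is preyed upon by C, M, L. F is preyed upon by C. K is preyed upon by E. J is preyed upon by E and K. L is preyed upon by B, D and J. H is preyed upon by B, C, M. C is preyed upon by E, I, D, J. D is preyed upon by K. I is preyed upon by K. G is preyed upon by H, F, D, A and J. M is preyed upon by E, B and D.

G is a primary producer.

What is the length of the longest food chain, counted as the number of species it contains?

6 species

One longest chain: G → H → M → D → K → E.
It has 6 species and 5 links.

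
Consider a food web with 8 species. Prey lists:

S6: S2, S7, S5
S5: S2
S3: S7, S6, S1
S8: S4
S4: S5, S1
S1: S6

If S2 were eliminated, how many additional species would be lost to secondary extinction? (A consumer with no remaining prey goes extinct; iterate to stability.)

Remove S2.
Round 1: S5 (all prey gone) → extinct.
No further losses. Total secondary extinctions: 1.

1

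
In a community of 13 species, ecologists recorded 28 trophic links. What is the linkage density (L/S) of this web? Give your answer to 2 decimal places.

L/S = 2.15

There are L = 28 links among S = 13 species.
L/S = 28/13 = 2.1538 ≈ 2.15.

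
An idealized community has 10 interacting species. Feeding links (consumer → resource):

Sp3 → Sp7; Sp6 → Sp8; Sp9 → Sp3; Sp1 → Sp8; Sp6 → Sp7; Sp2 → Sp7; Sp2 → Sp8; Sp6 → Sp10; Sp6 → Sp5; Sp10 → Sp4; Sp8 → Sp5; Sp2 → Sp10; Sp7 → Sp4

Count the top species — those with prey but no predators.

Top species (has prey, but nothing eats it): Sp2, Sp6, Sp1, Sp9.
Count: 4.

4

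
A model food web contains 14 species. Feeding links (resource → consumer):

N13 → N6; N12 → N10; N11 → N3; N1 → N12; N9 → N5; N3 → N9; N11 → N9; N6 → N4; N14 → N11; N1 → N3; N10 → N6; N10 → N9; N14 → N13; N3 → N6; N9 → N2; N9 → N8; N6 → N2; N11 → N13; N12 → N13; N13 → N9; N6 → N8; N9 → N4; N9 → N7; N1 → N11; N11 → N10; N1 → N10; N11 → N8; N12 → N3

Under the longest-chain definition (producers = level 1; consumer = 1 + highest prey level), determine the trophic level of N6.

Trophic level 4

N1 is a producer → level 1.
N11 eats N1 (level 1); other prey at levels: N14 1 → level 2.
N10 eats N11 (level 2); other prey at levels: N1 1, N12 2 → level 3.
N6 eats N10 (level 3); other prey at levels: N13 3, N3 3 → level 4.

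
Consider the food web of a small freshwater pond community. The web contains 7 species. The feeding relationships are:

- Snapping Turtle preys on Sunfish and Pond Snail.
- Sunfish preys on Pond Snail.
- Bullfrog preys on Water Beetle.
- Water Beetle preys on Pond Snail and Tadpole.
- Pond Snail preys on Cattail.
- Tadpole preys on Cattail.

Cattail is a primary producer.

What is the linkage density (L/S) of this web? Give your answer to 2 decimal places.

There are L = 8 links among S = 7 species.
L/S = 8/7 = 1.1429 ≈ 1.14.

L/S = 1.14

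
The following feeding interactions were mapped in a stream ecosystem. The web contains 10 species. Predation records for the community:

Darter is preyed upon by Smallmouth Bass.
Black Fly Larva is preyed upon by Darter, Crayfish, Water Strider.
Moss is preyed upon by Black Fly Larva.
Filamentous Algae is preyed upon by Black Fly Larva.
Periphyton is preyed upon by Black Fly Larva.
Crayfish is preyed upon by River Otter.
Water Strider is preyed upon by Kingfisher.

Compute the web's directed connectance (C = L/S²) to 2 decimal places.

C = 0.09

The web has S = 10 species and L = 9 feeding links.
C = L / S² = 9 / 100 = 0.0900 ≈ 0.09.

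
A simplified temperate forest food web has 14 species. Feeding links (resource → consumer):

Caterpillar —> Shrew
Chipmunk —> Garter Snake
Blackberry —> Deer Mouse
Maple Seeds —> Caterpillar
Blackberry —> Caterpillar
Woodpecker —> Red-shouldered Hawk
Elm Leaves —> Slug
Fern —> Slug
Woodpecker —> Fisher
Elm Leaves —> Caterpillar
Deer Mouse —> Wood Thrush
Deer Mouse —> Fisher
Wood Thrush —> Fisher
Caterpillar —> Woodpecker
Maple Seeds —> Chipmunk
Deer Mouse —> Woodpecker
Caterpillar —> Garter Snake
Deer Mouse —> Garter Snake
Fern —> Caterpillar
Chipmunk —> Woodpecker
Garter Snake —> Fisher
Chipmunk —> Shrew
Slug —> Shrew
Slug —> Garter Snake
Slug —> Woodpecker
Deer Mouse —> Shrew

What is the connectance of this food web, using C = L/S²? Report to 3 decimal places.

C = 0.133

The web has S = 14 species and L = 26 feeding links.
C = L / S² = 26 / 196 = 0.1327 ≈ 0.133.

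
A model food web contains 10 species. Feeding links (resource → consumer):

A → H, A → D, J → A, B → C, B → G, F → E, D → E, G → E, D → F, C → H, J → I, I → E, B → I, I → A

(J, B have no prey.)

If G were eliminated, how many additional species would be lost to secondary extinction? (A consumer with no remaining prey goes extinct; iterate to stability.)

Remove G.
Every predator of it retains at least one other prey: E still has I, D, F.
No consumer loses all prey, so no secondary extinctions occur.

0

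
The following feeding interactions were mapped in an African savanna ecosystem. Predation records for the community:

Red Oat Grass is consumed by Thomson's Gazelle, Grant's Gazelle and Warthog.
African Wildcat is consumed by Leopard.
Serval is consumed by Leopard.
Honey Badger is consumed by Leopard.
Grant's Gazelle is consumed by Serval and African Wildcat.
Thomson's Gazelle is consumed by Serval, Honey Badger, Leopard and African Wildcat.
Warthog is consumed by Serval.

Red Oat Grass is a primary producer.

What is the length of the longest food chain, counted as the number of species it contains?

4 species

One longest chain: Red Oat Grass → Grant's Gazelle → African Wildcat → Leopard.
It has 4 species and 3 links.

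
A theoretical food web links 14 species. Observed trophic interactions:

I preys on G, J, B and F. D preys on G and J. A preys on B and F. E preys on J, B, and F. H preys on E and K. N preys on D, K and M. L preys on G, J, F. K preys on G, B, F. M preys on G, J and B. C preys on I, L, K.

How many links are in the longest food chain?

2 links

One longest chain: J → M → N.
It has 3 species and 2 links.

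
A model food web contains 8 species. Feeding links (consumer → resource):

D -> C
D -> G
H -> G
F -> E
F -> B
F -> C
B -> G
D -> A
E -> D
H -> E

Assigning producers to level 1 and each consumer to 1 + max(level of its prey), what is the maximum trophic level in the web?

4

Producers (level 1): A, G, C.
A → D → E → H gives H level 4.
No species has a prey at level 4, so no species reaches level 5.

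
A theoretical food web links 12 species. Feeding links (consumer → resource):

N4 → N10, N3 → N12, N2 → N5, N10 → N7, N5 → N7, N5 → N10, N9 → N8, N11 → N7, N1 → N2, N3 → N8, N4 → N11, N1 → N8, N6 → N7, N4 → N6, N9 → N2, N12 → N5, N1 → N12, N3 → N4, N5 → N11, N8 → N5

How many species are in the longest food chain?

5 species

One longest chain: N7 → N10 → N5 → N8 → N3.
It has 5 species and 4 links.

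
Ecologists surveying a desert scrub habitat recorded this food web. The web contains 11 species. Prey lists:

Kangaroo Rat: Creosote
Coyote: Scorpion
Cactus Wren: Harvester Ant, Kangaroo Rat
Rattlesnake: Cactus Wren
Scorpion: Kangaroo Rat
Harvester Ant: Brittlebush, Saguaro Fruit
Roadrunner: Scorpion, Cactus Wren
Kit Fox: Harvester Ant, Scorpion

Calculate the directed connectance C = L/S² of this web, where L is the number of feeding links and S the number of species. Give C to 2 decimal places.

The web has S = 11 species and L = 12 feeding links.
C = L / S² = 12 / 121 = 0.0992 ≈ 0.10.

C = 0.10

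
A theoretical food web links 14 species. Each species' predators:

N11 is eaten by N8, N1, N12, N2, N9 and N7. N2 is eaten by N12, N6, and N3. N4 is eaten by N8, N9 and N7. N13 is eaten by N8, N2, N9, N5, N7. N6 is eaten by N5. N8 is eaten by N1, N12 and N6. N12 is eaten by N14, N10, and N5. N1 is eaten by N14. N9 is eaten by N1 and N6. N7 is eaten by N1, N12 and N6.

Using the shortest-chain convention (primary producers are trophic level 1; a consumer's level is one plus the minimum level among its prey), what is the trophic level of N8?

Trophic level 2

N13 is a producer → level 1.
N8 eats N13 → level 2.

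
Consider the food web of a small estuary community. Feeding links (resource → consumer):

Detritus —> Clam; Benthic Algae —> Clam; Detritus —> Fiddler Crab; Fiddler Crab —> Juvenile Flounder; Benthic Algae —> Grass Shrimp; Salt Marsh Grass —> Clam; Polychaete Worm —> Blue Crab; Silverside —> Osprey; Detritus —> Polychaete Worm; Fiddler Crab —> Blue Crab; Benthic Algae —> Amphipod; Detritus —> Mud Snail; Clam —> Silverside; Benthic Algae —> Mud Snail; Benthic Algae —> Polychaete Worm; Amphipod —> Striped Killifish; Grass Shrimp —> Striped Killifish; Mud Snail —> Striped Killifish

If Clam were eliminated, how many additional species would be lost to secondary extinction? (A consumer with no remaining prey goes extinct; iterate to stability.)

2

Remove Clam.
Round 1: Silverside (all prey gone) → extinct.
Round 2: Osprey (all prey gone) → extinct.
No further losses. Total secondary extinctions: 2.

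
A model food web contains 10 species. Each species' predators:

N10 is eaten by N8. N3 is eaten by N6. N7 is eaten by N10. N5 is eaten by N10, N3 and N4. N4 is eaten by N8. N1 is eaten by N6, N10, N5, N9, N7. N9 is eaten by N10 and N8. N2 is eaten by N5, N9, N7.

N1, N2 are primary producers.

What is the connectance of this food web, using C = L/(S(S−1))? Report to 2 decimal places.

C = 0.19

The web has S = 10 species and L = 17 feeding links.
C = L / (S(S−1)) = 17 / 90 = 0.1889 ≈ 0.19.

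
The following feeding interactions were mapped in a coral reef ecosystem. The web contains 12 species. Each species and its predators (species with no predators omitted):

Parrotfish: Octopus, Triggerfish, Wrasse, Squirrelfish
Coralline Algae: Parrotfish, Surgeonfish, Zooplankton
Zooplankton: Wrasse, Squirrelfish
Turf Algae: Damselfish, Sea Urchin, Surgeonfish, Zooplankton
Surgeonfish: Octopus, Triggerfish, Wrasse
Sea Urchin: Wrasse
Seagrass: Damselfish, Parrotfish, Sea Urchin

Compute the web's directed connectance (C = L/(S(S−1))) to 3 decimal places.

C = 0.152

The web has S = 12 species and L = 20 feeding links.
C = L / (S(S−1)) = 20 / 132 = 0.1515 ≈ 0.152.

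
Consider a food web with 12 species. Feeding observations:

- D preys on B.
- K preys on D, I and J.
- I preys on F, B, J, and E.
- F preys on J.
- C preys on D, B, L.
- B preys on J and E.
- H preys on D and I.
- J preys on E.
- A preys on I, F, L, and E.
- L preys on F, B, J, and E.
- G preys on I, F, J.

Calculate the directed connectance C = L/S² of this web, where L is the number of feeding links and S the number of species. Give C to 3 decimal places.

The web has S = 12 species and L = 28 feeding links.
C = L / S² = 28 / 144 = 0.1944 ≈ 0.194.

C = 0.194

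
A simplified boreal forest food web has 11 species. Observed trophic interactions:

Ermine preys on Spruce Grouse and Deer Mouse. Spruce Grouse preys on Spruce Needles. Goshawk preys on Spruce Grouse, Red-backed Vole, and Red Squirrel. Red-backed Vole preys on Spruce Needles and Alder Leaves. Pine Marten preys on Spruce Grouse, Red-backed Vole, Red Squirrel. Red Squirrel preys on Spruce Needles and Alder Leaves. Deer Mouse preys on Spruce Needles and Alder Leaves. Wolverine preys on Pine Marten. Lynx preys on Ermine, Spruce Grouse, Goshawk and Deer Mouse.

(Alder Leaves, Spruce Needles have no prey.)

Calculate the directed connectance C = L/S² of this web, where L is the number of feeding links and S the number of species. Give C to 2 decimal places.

C = 0.17

The web has S = 11 species and L = 20 feeding links.
C = L / S² = 20 / 121 = 0.1653 ≈ 0.17.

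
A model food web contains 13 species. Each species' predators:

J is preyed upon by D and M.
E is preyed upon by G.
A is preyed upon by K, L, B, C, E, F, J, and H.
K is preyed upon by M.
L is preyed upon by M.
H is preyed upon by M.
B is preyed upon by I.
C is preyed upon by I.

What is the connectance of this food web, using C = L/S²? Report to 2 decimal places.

C = 0.09

The web has S = 13 species and L = 16 feeding links.
C = L / S² = 16 / 169 = 0.0947 ≈ 0.09.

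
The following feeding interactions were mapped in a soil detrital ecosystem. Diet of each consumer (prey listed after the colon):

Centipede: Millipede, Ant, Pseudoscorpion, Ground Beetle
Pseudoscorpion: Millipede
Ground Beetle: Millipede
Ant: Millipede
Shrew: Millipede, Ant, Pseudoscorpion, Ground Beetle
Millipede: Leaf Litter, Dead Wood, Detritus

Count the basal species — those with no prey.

3

Basal species (no prey listed): Leaf Litter, Dead Wood, Detritus.
Count: 3.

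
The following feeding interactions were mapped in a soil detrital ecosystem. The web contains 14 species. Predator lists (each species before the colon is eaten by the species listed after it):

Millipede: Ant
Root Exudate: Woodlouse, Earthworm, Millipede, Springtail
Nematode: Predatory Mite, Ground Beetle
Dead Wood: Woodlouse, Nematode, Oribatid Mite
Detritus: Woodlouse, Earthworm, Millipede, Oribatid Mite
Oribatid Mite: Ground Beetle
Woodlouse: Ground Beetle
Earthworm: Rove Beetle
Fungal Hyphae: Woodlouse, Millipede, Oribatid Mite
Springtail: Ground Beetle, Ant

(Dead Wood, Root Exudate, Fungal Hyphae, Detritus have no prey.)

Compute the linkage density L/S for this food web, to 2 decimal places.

There are L = 22 links among S = 14 species.
L/S = 22/14 = 1.5714 ≈ 1.57.

L/S = 1.57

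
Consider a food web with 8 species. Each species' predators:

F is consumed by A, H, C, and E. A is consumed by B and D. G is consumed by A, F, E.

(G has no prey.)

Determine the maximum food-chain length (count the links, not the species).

3 links

One longest chain: G → F → A → B.
It has 4 species and 3 links.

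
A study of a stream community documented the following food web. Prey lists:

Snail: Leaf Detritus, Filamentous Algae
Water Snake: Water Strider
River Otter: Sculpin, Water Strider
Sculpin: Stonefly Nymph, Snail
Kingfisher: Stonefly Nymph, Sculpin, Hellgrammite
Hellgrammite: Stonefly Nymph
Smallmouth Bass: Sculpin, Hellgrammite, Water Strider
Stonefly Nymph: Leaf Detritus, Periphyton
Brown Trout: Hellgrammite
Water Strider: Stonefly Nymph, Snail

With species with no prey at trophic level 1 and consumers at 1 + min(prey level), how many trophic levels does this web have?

Basal resources (level 1): Leaf Detritus, Periphyton, Filamentous Algae.
Following each consumer down to its lowest-level prey: Leaf Detritus → Stonefly Nymph → Hellgrammite → Brown Trout (levels 1 through 4).
All prey of Brown Trout (Hellgrammite 3) are at level 3 or above, so Brown Trout is at level 1 + 3 = 4.
Every consumer has at least one prey at level 3 or below, so none exceeds level 4.

4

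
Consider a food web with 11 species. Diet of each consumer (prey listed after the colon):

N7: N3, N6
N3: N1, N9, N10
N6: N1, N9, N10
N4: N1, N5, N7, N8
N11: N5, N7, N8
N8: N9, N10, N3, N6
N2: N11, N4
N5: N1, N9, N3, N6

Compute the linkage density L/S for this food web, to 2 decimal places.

There are L = 25 links among S = 11 species.
L/S = 25/11 = 2.2727 ≈ 2.27.

L/S = 2.27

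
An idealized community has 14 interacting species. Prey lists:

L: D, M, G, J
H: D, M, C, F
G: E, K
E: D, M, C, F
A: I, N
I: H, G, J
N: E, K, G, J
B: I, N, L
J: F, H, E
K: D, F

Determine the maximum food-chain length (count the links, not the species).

4 links

One longest chain: D → H → J → I → B.
It has 5 species and 4 links.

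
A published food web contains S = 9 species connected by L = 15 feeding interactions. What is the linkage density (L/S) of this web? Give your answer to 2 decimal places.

There are L = 15 links among S = 9 species.
L/S = 15/9 = 1.6667 ≈ 1.67.

L/S = 1.67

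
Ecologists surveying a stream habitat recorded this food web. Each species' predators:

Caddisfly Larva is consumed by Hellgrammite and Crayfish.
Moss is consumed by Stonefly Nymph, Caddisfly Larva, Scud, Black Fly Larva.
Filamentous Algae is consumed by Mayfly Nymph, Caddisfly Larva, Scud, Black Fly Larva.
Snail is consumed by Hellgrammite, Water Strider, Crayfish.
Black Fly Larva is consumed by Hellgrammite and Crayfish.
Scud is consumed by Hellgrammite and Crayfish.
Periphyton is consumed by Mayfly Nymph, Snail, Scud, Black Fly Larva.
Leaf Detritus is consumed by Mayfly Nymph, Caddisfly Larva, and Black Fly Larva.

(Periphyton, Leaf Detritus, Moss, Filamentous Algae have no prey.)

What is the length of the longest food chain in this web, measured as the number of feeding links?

One longest chain: Periphyton → Snail → Crayfish.
It has 3 species and 2 links.

2 links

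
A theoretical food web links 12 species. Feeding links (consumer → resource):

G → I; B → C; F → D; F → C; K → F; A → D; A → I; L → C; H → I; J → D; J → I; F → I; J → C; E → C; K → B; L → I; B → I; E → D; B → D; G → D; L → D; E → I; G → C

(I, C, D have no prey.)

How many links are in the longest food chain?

One longest chain: I → B → K.
It has 3 species and 2 links.

2 links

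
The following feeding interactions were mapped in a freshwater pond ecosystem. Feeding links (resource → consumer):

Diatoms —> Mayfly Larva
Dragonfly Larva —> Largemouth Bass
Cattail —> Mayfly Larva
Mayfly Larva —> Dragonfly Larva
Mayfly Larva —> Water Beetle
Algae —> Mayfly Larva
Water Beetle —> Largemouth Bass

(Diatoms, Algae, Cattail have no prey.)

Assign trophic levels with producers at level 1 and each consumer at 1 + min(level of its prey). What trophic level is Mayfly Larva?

Diatoms is a producer → level 1.
Mayfly Larva eats Diatoms → level 2.

Trophic level 2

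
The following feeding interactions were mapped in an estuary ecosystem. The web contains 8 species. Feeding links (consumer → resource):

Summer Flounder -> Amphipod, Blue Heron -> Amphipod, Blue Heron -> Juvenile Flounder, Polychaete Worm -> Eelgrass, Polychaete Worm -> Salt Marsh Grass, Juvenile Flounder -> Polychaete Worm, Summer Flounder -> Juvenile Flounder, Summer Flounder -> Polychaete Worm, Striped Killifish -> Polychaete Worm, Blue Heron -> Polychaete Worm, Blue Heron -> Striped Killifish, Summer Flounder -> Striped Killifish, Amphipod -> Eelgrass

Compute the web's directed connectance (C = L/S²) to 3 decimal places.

The web has S = 8 species and L = 13 feeding links.
C = L / S² = 13 / 64 = 0.2031 ≈ 0.203.

C = 0.203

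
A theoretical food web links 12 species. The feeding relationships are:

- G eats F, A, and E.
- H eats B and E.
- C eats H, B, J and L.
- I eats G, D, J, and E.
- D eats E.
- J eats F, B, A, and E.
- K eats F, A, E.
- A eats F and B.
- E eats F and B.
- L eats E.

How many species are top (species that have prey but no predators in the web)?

3

Top species (has prey, but nothing eats it): K, I, C.
Count: 3.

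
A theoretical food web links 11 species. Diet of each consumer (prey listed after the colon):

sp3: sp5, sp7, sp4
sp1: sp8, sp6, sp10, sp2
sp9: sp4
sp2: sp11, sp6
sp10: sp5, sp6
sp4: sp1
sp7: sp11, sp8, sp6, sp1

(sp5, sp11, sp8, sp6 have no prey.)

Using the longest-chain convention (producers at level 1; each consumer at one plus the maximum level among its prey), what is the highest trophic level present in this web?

Producers (level 1): sp5, sp11, sp8, sp6.
sp5 → sp10 → sp1 → sp4 → sp3 gives sp3 level 5.
No species has a prey at level 5, so no species reaches level 6.

5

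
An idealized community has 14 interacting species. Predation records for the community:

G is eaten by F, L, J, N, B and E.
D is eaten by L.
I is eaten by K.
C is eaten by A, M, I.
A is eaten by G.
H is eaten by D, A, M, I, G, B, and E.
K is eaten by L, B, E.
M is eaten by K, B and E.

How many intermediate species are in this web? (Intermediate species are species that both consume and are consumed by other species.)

6

Intermediate species (has both prey and predators): I, M, D, A, K, G.
Count: 6.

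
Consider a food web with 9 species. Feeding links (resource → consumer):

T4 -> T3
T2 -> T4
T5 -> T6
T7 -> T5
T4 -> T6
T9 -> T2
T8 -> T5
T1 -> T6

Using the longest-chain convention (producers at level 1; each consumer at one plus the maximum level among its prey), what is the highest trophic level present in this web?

4

Producers (level 1): T8, T1, T9, T7.
T9 → T2 → T4 → T3 gives T3 level 4.
No species has a prey at level 4, so no species reaches level 5.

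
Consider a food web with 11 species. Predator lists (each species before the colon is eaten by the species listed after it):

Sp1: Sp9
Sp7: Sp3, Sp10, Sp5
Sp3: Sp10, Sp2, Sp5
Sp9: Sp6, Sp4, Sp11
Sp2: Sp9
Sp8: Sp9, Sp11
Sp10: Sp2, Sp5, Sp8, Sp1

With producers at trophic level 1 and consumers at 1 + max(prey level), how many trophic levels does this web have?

6

Producers (level 1): Sp7.
Sp7 → Sp3 → Sp10 → Sp2 → Sp9 → Sp4 gives Sp4 level 6.
No species has a prey at level 6, so no species reaches level 7.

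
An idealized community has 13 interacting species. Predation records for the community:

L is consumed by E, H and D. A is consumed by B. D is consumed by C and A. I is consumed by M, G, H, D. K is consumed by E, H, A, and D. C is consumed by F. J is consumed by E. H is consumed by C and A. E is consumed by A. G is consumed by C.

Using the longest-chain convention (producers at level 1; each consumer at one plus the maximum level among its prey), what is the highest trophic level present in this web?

4

Producers (level 1): L, K, J, I.
L → E → A → B gives B level 4.
No species has a prey at level 4, so no species reaches level 5.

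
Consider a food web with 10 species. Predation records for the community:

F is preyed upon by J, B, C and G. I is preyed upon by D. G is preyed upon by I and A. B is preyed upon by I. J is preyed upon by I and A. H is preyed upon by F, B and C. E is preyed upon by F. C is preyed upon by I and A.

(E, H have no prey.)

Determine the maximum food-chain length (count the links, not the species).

4 links

One longest chain: E → F → C → I → D.
It has 5 species and 4 links.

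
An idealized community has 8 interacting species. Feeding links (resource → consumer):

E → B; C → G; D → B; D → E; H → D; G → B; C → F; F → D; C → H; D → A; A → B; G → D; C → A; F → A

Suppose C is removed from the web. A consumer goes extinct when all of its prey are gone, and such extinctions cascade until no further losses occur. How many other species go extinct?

Remove C.
Round 1: H (all prey gone), G (all prey gone), F (all prey gone) → extinct.
Round 2: D (all prey gone) → extinct.
Round 3: E (all prey gone), A (all prey gone) → extinct.
Round 4: B (all prey gone) → extinct.
No further losses. Total secondary extinctions: 7.

7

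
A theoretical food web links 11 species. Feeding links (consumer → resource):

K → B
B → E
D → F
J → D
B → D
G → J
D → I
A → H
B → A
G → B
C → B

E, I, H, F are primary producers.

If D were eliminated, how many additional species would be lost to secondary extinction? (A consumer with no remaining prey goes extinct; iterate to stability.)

1

Remove D.
Round 1: J (all prey gone) → extinct.
No further losses. Total secondary extinctions: 1.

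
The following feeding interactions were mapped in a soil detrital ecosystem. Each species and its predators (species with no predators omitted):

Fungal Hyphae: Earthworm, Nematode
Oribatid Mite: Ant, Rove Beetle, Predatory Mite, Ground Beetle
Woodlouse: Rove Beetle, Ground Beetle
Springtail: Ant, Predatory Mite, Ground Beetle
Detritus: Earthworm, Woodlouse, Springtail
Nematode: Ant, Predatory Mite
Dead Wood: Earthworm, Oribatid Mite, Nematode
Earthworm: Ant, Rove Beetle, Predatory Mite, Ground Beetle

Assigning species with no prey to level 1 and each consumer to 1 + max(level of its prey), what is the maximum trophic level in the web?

Basal resources (level 1): Fungal Hyphae, Dead Wood, Detritus.
Fungal Hyphae → Earthworm → Rove Beetle gives Rove Beetle level 3.
No species has a prey at level 3, so no species reaches level 4.

3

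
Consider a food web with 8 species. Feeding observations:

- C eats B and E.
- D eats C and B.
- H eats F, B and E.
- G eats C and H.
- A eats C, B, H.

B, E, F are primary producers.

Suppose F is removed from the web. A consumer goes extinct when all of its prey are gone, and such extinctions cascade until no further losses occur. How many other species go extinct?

Remove F.
Every predator of it retains at least one other prey: H still has B, E.
No consumer loses all prey, so no secondary extinctions occur.

0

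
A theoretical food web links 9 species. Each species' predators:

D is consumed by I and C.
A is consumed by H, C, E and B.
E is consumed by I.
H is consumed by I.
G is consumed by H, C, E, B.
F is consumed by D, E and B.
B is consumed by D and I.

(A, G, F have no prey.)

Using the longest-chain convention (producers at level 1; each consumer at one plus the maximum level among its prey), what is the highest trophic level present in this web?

Producers (level 1): A, G, F.
A → B → D → C gives C level 4.
No species has a prey at level 4, so no species reaches level 5.

4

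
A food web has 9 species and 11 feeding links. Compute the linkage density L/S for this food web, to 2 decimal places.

There are L = 11 links among S = 9 species.
L/S = 11/9 = 1.2222 ≈ 1.22.

L/S = 1.22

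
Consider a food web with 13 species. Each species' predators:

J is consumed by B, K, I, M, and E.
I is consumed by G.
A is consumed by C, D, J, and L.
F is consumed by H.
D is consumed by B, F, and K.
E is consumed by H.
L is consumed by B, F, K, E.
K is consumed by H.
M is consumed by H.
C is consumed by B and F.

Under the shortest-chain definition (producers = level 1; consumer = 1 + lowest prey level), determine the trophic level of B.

A is a producer → level 1.
D eats A → level 2.
B eats D → level 3.
No prey of B is below level 2, so 3 is the minimum.

Trophic level 3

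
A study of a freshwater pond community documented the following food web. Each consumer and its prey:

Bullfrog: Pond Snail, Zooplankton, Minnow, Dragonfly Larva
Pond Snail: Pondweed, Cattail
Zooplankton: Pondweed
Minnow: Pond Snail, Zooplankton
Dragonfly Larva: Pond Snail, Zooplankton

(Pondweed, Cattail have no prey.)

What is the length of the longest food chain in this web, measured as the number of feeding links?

3 links

One longest chain: Pondweed → Pond Snail → Minnow → Bullfrog.
It has 4 species and 3 links.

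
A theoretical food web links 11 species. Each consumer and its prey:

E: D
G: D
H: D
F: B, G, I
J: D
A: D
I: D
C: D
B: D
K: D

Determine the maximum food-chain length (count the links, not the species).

2 links

One longest chain: D → B → F.
It has 3 species and 2 links.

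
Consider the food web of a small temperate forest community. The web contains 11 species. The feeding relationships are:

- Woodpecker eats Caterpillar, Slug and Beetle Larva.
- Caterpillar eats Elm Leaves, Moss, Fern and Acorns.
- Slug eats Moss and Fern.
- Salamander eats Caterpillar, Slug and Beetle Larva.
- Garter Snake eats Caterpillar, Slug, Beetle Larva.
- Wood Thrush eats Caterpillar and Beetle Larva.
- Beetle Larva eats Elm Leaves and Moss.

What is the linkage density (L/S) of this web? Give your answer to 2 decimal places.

There are L = 19 links among S = 11 species.
L/S = 19/11 = 1.7273 ≈ 1.73.

L/S = 1.73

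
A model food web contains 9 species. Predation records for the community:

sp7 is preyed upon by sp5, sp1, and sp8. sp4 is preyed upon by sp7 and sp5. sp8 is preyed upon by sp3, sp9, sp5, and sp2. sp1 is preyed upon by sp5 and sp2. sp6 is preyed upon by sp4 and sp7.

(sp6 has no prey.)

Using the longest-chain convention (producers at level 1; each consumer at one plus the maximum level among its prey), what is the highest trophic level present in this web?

5

Producers (level 1): sp6.
sp6 → sp4 → sp7 → sp1 → sp2 gives sp2 level 5.
No species has a prey at level 5, so no species reaches level 6.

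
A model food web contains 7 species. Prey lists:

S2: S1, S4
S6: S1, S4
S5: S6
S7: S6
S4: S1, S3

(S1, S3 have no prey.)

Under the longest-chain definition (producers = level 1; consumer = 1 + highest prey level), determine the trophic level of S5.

S1 is a producer → level 1.
S4 eats S1 (level 1); other prey at levels: S3 1 → level 2.
S6 eats S4 (level 2); other prey at levels: S1 1 → level 3.
S5 eats S6 → level 4.

Trophic level 4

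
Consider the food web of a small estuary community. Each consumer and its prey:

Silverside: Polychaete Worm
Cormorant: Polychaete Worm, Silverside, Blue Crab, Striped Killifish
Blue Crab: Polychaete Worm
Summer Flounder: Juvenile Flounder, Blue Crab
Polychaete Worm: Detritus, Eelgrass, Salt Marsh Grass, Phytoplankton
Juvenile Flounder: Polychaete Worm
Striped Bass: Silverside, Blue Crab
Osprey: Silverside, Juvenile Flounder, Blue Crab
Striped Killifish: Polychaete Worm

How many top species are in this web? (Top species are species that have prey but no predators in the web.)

4

Top species (has prey, but nothing eats it): Striped Bass, Summer Flounder, Osprey, Cormorant.
Count: 4.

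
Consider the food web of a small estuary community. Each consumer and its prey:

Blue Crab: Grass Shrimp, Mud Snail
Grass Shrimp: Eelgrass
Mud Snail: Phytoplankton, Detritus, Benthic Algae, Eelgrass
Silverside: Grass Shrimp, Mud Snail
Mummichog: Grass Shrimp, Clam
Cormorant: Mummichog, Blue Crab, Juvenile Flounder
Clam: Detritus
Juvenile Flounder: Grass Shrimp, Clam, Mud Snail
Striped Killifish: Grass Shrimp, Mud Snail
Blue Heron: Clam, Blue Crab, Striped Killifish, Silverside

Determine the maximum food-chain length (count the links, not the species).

3 links

One longest chain: Eelgrass → Grass Shrimp → Blue Crab → Blue Heron.
It has 4 species and 3 links.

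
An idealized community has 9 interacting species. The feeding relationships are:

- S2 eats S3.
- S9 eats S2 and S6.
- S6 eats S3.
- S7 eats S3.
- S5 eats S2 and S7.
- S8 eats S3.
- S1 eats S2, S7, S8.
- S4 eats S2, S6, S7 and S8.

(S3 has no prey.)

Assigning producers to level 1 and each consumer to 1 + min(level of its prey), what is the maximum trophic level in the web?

Producers (level 1): S3.
Following each consumer down to its lowest-level prey: S3 → S6 → S9 (levels 1 through 3).
All prey of S9 (S6 2, S2 2) are at level 2 or above, so S9 is at level 1 + 2 = 3.
Every consumer has at least one prey at level 2 or below, so none exceeds level 3.

3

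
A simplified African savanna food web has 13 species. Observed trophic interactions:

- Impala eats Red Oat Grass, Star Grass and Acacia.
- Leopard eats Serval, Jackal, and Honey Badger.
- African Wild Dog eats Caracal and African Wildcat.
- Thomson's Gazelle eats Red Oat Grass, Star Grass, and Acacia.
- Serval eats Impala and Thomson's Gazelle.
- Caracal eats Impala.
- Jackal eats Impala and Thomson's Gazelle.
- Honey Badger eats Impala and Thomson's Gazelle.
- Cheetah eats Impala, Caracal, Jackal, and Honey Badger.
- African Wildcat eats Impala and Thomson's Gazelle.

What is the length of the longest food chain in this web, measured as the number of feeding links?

One longest chain: Acacia → Impala → Caracal → African Wild Dog.
It has 4 species and 3 links.

3 links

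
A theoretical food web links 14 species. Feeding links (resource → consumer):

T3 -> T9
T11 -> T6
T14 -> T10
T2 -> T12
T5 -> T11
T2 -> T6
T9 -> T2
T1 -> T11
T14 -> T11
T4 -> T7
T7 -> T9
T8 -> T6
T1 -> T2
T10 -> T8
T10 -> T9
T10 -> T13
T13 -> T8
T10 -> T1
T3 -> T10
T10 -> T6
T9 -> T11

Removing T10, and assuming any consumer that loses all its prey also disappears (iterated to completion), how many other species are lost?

Remove T10.
Round 1: T13 (all prey gone), T1 (all prey gone) → extinct.
Round 2: T8 (all prey gone) → extinct.
No further losses. Total secondary extinctions: 3.

3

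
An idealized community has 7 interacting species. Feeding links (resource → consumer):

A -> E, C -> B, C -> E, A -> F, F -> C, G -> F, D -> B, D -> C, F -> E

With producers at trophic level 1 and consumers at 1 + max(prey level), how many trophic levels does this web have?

4

Producers (level 1): G, A, D.
G → F → C → E gives E level 4.
No species has a prey at level 4, so no species reaches level 5.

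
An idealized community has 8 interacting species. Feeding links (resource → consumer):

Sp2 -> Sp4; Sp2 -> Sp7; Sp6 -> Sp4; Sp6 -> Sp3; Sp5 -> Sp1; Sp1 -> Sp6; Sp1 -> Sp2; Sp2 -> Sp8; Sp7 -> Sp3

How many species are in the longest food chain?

5 species

One longest chain: Sp5 → Sp1 → Sp2 → Sp7 → Sp3.
It has 5 species and 4 links.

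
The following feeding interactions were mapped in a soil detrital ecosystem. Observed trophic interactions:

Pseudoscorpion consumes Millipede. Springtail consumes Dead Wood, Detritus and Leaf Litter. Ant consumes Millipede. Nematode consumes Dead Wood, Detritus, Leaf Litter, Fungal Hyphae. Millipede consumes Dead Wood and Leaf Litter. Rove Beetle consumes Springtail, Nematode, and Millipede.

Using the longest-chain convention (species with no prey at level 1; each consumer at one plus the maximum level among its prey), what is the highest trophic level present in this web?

3

Basal resources (level 1): Leaf Litter, Dead Wood, Fungal Hyphae, Detritus.
Leaf Litter → Millipede → Pseudoscorpion gives Pseudoscorpion level 3.
No species has a prey at level 3, so no species reaches level 4.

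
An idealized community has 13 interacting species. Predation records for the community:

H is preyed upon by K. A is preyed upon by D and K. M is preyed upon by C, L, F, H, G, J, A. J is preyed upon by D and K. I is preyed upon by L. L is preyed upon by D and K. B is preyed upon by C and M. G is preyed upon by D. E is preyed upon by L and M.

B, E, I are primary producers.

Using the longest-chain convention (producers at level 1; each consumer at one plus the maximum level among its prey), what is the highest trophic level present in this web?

4

Producers (level 1): B, E, I.
B → M → J → K gives K level 4.
No species has a prey at level 4, so no species reaches level 5.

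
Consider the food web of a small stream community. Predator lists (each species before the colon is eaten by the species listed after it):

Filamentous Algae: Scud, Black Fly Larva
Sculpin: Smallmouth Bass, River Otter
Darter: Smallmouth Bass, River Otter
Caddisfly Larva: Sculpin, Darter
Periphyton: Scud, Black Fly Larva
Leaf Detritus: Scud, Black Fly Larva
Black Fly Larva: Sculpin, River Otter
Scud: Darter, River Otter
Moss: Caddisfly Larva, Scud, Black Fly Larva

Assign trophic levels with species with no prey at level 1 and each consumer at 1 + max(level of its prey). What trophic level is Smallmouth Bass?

Trophic level 4

Moss has no prey (basal) → level 1.
Caddisfly Larva eats Moss → level 2.
Darter eats Caddisfly Larva (level 2); other prey at levels: Scud 2 → level 3.
Smallmouth Bass eats Darter (level 3); other prey at levels: Sculpin 3 → level 4.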